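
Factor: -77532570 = -1*2^1*3^2*5^1*73^1*11801^1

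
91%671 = 91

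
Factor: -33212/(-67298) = 2^1*7^(-1)*11^(-1)*19^1 = 38/77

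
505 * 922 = 465610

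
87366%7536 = 4470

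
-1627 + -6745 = -8372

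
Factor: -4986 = -1*2^1*3^2*277^1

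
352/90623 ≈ 0.00388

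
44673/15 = 14891/5 = 2978.20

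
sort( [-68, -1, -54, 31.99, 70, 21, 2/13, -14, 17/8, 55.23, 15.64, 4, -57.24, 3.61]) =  [-68, -57.24, -54, -14, -1, 2/13, 17/8, 3.61, 4, 15.64, 21, 31.99, 55.23, 70]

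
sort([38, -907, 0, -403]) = [-907, -403, 0, 38]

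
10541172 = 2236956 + 8304216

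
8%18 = 8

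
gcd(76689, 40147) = 1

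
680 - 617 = 63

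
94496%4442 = 1214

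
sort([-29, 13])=[-29, 13]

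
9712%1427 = 1150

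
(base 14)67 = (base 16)5b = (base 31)2t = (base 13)70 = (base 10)91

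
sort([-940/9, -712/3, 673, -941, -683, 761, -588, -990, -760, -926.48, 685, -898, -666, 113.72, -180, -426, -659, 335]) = [-990, -941, -926.48, -898, -760, -683, -666, -659, -588, -426, -712/3, -180, -940/9, 113.72, 335, 673, 685, 761]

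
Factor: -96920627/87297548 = -1*2^(-2)*13^(-1)*47^1*229^(-1)*809^1*2549^1*7331^(-1) 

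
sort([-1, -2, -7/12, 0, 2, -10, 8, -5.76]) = [-10, -5.76, -2, -1, -7/12, 0, 2, 8]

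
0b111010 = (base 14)42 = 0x3a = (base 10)58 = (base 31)1r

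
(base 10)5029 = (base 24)8hd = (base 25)814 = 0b1001110100101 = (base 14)1b93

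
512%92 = 52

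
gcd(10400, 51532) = 52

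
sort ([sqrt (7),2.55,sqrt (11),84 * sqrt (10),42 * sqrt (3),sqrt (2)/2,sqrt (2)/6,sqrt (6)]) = [sqrt (2)/6,sqrt (2)/2,sqrt (6),2.55,sqrt (7),sqrt (11),42 * sqrt (3),84 * sqrt (10)]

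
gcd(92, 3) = 1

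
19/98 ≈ 0.194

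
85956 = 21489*4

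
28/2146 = 14/1073 ≈ 0.0130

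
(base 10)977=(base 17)368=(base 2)1111010001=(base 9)1305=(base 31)10g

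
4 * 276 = 1104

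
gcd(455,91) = 91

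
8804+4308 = 13112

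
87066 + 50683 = 137749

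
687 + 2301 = 2988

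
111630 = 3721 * 30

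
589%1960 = 589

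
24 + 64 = 88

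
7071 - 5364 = 1707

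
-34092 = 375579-409671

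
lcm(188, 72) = 3384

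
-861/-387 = 2 + 29/129 ≈ 2.22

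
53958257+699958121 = 753916378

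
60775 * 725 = 44061875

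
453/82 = 5 + 43/82 ≈ 5.52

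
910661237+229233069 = 1139894306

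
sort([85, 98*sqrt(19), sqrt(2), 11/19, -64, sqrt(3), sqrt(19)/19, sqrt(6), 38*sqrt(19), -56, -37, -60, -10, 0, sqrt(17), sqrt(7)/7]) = [-64, -60, -56, -37, -10, 0, sqrt(19)/19, sqrt(7)/7, 11/19, sqrt(2), sqrt(3), sqrt(6), sqrt(17), 85, 38*sqrt(19), 98*sqrt(19)]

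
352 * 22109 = 7782368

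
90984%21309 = 5748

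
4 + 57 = 61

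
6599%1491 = 635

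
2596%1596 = 1000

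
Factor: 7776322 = 2^1*379^1*10259^1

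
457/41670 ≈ 0.0110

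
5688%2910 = 2778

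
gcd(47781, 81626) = 1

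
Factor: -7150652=-1 * 2^2 * 1787663^1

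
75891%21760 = 10611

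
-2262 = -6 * 377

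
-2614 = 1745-4359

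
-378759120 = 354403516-733162636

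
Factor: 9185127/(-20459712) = -1 * 2^(-6) * 13^(-1) * 1171^(-1) * 437387^1 = -437387/974272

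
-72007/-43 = 1674+25/43 ≈ 1674.58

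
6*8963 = 53778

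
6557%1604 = 141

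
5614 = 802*7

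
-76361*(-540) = 41234940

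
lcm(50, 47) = 2350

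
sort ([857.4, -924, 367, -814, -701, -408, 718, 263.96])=[-924, -814, -701, -408, 263.96, 367, 718, 857.4]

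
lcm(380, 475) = 1900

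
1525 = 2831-1306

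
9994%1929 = 349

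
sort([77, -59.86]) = [-59.86, 77]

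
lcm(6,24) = 24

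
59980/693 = 86 + 382/693 ≈ 86.55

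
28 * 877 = 24556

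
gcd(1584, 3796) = 4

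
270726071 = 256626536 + 14099535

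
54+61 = 115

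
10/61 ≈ 0.164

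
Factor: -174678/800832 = -1 * 2^ (-5) * 7^1 * 43^ (-1) * 97^ (-1) * 4159^1 = -29113/133472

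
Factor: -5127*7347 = -1*3^2*31^1*79^1*1709^1 = -37668069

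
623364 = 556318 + 67046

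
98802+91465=190267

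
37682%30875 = 6807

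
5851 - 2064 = 3787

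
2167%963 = 241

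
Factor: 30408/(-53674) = -1*2^2*3^1*7^1*47^(-1)*181^1*571^(-1) = -15204/26837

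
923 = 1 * 923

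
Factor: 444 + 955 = 1399^1 = 1399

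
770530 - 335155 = 435375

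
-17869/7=-2552 - 5/7 ≈ -2552.71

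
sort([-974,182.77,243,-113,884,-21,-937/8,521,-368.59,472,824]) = [-974,-368.59,-937/8,-113,-21,182.77,243,472,521,824,884]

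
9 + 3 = 12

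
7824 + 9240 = 17064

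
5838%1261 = 794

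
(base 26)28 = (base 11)55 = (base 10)60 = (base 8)74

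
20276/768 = 5069/192 ≈ 26.40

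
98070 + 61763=159833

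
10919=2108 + 8811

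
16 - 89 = -73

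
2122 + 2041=4163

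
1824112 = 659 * 2768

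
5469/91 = 60 + 9/91 ≈ 60.10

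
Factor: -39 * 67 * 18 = -1 * 2^1 * 3^3 * 13^1 * 67^1 = -47034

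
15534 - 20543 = -5009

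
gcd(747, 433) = 1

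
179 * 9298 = 1664342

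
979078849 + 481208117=1460286966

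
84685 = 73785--10900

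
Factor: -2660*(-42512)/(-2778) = -1*2^5*3^(-1)*5^1*7^1*19^1*463^(-1)*2657^1 = -56540960/1389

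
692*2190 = 1515480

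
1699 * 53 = 90047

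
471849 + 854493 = 1326342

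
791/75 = 10 + 41/75 ≈ 10.55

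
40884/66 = 619 + 5/11 ≈ 619.45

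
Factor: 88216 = 2^3 * 11027^1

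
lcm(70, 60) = 420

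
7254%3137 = 980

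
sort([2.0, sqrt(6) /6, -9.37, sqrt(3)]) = [-9.37, sqrt(6) /6, sqrt(3), 2.0]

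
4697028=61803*76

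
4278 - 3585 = 693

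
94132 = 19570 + 74562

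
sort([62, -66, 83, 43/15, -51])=[-66, -51, 43/15, 62, 83]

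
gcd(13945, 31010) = 5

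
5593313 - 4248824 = 1344489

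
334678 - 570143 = -235465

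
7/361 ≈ 0.0194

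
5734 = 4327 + 1407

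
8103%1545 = 378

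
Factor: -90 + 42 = -1*2^4*3^1 = -48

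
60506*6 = 363036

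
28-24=4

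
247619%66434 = 48317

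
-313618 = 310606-624224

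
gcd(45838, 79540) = 82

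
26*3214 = 83564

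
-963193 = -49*19657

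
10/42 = 5/21 ≈ 0.238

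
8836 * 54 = 477144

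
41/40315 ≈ 0.00102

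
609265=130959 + 478306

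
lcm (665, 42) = 3990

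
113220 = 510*222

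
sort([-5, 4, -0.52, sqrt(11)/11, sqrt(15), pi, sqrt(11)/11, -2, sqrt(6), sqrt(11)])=[-5, -2, -0.52, sqrt(11)/11, sqrt(11)/11, sqrt(6), pi, sqrt(11), sqrt(15), 4]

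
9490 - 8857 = 633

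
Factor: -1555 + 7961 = 2^1 * 3203^1 = 6406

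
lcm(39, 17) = 663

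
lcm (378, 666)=13986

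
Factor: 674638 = 2^1*47^1*7177^1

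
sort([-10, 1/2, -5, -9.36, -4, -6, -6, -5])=[-10, -9.36, -6, -6, -5, -5, -4, 1/2]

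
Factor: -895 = -1 * 5^1 * 179^1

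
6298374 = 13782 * 457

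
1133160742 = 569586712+563574030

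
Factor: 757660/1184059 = 2^2*5^1*43^1*881^1*1184059^(-1)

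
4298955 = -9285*(-463)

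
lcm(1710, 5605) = 100890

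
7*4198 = 29386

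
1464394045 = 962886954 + 501507091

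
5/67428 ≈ 0.0000742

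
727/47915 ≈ 0.0152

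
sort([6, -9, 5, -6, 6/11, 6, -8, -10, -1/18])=[-10, -9, -8, -6, -1/18, 6/11, 5, 6, 6]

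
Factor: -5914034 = -1 * 2^1 * 7^1 * 422431^1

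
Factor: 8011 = 8011^1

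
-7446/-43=173 + 7/43 ≈ 173.16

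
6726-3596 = 3130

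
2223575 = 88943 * 25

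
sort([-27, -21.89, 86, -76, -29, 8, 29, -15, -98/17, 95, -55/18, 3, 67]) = [-76, -29, -27, -21.89, -15, -98/17, -55/18, 3, 8, 29, 67, 86, 95]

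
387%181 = 25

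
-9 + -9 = -18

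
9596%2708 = 1472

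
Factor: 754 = 2^1 * 13^1 * 29^1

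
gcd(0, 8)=8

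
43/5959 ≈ 0.00722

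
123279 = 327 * 377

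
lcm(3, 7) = 21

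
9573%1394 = 1209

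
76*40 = 3040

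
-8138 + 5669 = -2469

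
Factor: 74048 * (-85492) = -1 * 2^8 * 11^1 * 13^1 * 29^1 * 67^1 * 89^1 = -6330511616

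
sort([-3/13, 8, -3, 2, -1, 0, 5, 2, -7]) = [-7, -3, -1, -3/13, 0, 2, 2, 5, 8]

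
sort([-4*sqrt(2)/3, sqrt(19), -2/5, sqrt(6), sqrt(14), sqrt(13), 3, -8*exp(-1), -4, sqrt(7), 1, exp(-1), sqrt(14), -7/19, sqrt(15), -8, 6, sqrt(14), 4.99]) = [-8, -4, -8*exp(-1), -4*sqrt(2)/3, -2/5, -7/19, exp(-1), 1, sqrt(6), sqrt(7), 3, sqrt(13), sqrt(14), sqrt(14), sqrt(14), sqrt(15), sqrt(19), 4.99, 6]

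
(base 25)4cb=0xafb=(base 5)42221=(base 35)2ab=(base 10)2811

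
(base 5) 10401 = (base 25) 141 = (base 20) 1g6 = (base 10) 726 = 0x2d6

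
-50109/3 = -16703 = -16703.00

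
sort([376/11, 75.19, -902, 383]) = [-902, 376/11, 75.19, 383]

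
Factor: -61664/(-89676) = 2^3*3^(-2)*41^1*53^(-1) = 328/477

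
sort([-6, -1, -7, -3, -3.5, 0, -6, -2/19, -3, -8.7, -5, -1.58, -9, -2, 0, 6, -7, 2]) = [-9, -8.7, -7, -7, -6, -6, -5, -3.5, -3, -3, -2, -1.58, -1, -2/19, 0, 0, 2, 6]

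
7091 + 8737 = 15828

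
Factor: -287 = -1*7^1*41^1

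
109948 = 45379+64569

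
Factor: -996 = -1*2^2*3^1*83^1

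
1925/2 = 962+1/2 = 962.50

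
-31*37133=-1151123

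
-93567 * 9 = -842103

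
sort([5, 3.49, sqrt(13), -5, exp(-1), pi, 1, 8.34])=[-5, exp(-1), 1, pi, 3.49, sqrt(13), 5, 8.34]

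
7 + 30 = 37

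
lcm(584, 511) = 4088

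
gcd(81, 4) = 1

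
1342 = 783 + 559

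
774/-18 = -43 = -43.00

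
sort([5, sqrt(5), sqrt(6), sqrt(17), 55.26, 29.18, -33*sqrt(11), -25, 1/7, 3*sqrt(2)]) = [-33*sqrt(11), -25, 1/7, sqrt(5), sqrt(6), sqrt(17), 3*sqrt(2), 5, 29.18, 55.26]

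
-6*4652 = -27912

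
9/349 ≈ 0.0258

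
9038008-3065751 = 5972257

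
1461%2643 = 1461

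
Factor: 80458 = 2^1*7^2*821^1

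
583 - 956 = -373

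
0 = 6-6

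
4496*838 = 3767648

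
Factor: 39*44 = 2^2*3^1*11^1*13^1 = 1716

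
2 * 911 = 1822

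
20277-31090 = -10813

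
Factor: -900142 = -1 * 2^1 * 450071^1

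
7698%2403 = 489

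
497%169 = 159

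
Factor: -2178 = -1*2^1*3^2*11^2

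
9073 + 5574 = 14647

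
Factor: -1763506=-1*2^1*683^1*1291^1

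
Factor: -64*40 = -1*2^9*5^1 = -2560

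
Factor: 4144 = 2^4*7^1*37^1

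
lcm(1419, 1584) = 68112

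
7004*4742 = 33212968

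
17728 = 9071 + 8657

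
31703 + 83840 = 115543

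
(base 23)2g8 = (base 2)10110011010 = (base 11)1094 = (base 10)1434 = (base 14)746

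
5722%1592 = 946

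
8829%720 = 189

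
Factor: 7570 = 2^1*5^1*757^1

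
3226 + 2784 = 6010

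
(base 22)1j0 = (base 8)1606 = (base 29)123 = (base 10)902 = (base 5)12102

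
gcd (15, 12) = 3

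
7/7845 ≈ 0.000892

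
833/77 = 119/11 ≈ 10.82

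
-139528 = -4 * 34882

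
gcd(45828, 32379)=3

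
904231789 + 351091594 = 1255323383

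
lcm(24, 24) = 24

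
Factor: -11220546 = -1*2^1*3^1*37^1*50543^1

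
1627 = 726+901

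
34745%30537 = 4208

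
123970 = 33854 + 90116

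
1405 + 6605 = 8010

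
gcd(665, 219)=1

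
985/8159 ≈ 0.121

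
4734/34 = 2367/17 ≈ 139.24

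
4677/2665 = 1 + 2012/2665 ≈ 1.75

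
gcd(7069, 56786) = 1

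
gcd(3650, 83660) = 10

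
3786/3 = 1262 = 1262.00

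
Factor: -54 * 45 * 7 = -1 * 2^1 * 3^5 * 5^1 * 7^1 = -17010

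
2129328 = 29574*72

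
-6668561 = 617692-7286253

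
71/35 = 2 + 1/35 ≈ 2.03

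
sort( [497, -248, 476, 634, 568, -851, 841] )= [-851, -248, 476, 497, 568, 634, 841] 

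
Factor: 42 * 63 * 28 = 2^3 * 3^3 * 7^3 = 74088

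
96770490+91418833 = 188189323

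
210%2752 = 210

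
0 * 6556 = 0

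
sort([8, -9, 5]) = [-9, 5, 8]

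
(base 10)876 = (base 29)116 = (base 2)1101101100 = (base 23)1f2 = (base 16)36c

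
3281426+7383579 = 10665005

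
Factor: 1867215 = 3^1 * 5^1 * 7^1 * 17783^1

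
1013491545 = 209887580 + 803603965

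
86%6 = 2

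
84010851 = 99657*843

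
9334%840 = 94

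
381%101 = 78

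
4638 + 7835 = 12473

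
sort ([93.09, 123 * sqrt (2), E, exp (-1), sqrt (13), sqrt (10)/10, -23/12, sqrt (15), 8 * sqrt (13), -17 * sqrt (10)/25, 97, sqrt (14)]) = [-17 * sqrt (10)/25, -23/12, sqrt (10)/10, exp (-1), E, sqrt (13), sqrt (14), sqrt (15), 8 * sqrt (13), 93.09, 97, 123 * sqrt (2)]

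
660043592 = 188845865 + 471197727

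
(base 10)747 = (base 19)216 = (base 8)1353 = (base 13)456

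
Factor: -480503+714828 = 5^2*7^1*13^1*103^1 = 234325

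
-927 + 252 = -675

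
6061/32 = 189 + 13/32 ≈ 189.41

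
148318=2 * 74159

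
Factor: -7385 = -1 * 5^1 * 7^1 * 211^1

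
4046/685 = 5+621/685 ≈ 5.91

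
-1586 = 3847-5433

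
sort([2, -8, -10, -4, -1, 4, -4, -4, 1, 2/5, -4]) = [-10, -8, -4, -4, -4, -4, -1, 2/5, 1, 2, 4]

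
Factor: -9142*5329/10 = -1*5^(-1)*7^1*73^2*653^1 = -24358859/5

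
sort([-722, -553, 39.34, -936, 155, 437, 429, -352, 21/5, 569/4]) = [-936, -722, -553, -352, 21/5, 39.34, 569/4, 155, 429, 437]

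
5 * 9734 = 48670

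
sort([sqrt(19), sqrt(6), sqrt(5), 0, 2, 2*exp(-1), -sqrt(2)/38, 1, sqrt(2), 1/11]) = [-sqrt(2)/38, 0, 1/11, 2*exp(-1), 1, sqrt(2), 2, sqrt(5), sqrt(6), sqrt(19)]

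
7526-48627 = -41101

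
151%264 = 151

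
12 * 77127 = 925524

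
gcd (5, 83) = 1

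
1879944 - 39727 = 1840217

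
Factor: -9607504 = -1*2^4*600469^1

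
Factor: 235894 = 2^1 * 79^1 * 1493^1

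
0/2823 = 0 = 0.00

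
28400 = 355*80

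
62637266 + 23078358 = 85715624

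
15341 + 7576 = 22917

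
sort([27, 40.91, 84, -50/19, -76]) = [-76, -50/19, 27, 40.91, 84]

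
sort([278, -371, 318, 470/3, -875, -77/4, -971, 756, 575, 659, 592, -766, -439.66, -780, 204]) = [-971, -875, -780, -766, -439.66, -371, -77/4, 470/3, 204, 278, 318, 575, 592, 659, 756]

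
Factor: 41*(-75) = -1*3^1*5^2*41^1 = -3075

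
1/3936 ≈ 0.000254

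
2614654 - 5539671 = -2925017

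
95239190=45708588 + 49530602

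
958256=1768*542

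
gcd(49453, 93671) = 1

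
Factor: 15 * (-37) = -1 * 3^1 * 5^1 * 37^1 = -555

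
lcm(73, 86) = 6278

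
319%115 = 89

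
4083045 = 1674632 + 2408413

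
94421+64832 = 159253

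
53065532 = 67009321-13943789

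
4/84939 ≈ 0.0000471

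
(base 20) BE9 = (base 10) 4689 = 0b1001001010001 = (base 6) 33413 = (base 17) G3E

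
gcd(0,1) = 1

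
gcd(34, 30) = 2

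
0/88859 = 0 = 0.00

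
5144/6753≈0.762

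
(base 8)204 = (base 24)5c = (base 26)52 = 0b10000100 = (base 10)132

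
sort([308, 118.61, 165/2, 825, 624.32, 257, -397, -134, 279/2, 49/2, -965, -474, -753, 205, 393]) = [-965, -753, -474, -397, -134, 49/2, 165/2, 118.61, 279/2, 205, 257, 308, 393, 624.32, 825]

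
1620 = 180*9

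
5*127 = 635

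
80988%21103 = 17679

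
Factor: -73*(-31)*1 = 31^1*73^1 = 2263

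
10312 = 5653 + 4659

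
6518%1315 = 1258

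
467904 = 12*38992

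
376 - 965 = -589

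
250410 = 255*982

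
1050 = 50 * 21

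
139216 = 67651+71565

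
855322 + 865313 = 1720635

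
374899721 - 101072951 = 273826770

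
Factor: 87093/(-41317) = -1*3^2*79^(-1)*523^(-1)*9677^1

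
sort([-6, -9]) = [-9, -6]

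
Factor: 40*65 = 2^3*5^2*13^1 = 2600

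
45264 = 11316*4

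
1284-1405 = -121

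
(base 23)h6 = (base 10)397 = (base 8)615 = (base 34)bn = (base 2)110001101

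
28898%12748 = 3402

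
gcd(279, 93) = 93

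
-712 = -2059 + 1347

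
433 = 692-259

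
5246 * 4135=21692210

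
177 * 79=13983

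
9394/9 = 1043+7/9 ≈ 1043.78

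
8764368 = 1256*6978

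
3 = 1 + 2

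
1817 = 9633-7816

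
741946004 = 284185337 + 457760667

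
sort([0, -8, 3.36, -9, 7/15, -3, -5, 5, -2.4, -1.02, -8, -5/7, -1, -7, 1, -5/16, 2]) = [-9, -8, -8, -7, -5, -3, -2.4, -1.02, -1, -5/7, -5/16, 0, 7/15, 1, 2, 3.36, 5]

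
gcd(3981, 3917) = 1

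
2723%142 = 25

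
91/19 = 4+15/19 ≈ 4.79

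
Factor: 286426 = 2^1 * 7^1 * 41^1 * 499^1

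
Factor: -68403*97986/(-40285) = 2^1*3^2*5^(-1)*151^2*1151^(-1)*2333^1 = 957505194/5755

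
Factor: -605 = -1 * 5^1 * 11^2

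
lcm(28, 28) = 28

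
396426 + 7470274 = 7866700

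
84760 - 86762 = -2002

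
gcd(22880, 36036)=572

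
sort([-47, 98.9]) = [-47, 98.9]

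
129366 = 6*21561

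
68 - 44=24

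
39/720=13/240 ≈ 0.0542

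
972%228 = 60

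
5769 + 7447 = 13216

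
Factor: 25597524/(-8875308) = -1*13^(-1)*97^1*21991^1*56893^(-1) = -2133127/739609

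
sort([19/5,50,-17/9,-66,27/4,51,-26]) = [-66,-26,-17/9,19/5,27/4,50,51]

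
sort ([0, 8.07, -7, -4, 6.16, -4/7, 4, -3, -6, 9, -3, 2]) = [-7, -6, -4, -3, -3, -4/7, 0, 2, 4, 6.16, 8.07, 9]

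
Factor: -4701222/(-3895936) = 2^(-6) * 3^2 * 11^(-1) * 47^1 * 2767^(-1) * 5557^1 = 2350611/1947968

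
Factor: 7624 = 2^3*953^1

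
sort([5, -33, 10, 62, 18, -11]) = [-33, -11, 5, 10, 18, 62]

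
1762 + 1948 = 3710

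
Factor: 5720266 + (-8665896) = -1 * 2^1 * 5^1 * 294563^1 = -2945630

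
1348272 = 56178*24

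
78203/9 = 8689 + 2/9 ≈ 8689.22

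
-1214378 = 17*(-71434)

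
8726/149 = 58 + 84/149 ≈ 58.56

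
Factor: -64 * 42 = -1 * 2^7 * 3^1 * 7^1 = -2688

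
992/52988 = 248/13247 ≈ 0.0187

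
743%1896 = 743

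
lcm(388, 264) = 25608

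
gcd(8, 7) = 1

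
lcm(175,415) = 14525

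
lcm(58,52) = 1508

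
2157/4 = 539 + 1/4 = 539.25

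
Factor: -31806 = -1*2^1*3^3*19^1*31^1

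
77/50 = 1 + 27/50 = 1.54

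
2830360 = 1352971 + 1477389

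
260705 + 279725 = 540430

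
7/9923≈0.000705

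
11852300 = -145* (-81740)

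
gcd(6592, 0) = 6592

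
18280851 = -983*(-18597)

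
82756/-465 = -177 - 451/465 ≈ -177.97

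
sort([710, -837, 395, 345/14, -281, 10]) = [-837, -281, 10, 345/14, 395, 710]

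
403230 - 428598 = -25368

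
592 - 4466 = -3874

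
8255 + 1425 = 9680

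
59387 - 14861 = 44526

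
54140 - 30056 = 24084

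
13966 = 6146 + 7820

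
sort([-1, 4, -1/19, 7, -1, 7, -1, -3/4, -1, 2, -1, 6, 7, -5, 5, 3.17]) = [-5, -1, -1, -1, -1, -1, -3/4, -1/19, 2, 3.17, 4, 5, 6, 7, 7, 7]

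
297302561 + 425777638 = 723080199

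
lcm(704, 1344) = 14784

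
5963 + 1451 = 7414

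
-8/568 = -1/71 ≈ -0.0141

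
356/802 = 178/401 ≈ 0.444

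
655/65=10 + 1/13 ≈ 10.08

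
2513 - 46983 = -44470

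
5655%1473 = 1236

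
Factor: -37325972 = -1*2^2*9331493^1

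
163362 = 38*4299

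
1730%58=48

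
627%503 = 124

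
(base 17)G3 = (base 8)423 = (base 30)95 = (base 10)275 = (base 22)CB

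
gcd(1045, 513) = 19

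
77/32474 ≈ 0.00237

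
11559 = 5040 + 6519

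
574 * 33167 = 19037858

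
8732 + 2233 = 10965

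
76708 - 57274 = 19434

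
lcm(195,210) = 2730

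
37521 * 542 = 20336382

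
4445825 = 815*5455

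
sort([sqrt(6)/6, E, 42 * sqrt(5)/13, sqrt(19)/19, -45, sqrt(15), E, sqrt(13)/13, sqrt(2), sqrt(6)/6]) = [-45, sqrt(19)/19, sqrt(13)/13, sqrt(6)/6, sqrt(6)/6, sqrt(2), E, E, sqrt(15), 42 * sqrt(5)/13]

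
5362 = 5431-69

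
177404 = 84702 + 92702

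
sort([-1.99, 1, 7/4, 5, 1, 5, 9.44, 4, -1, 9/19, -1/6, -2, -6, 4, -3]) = [-6, -3, -2, -1.99, -1, -1/6, 9/19, 1, 1, 7/4, 4, 4, 5, 5, 9.44]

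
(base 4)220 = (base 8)50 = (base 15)2a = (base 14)2c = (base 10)40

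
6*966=5796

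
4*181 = 724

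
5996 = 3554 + 2442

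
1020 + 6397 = 7417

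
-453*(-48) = 21744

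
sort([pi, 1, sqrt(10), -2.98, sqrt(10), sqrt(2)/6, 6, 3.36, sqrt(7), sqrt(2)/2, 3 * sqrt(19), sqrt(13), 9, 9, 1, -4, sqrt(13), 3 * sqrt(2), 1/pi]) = [-4, -2.98, sqrt(2)/6, 1/pi, sqrt(2)/2, 1, 1, sqrt(7), pi, sqrt(10), sqrt(10), 3.36, sqrt(13), sqrt(13), 3 * sqrt(2), 6, 9, 9, 3 * sqrt(19)]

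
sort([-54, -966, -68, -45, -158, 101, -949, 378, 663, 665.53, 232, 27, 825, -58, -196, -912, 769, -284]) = [-966, -949, -912, -284, -196, -158, -68, -58, -54, -45, 27, 101, 232, 378, 663, 665.53, 769, 825]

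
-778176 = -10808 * 72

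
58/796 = 29/398 ≈ 0.0729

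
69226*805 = 55726930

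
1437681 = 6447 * 223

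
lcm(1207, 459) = 32589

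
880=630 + 250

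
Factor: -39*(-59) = 3^1*13^1*59^1 = 2301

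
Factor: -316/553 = -1*2^2*7^(-1) = -4/7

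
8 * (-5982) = -47856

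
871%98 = 87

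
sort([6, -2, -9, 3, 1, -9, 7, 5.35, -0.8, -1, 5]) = [-9, -9, -2, -1, -0.8, 1, 3, 5, 5.35, 6, 7]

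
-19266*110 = -2119260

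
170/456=85/228≈0.373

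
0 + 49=49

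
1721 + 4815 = 6536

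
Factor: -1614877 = -1*11^1*146807^1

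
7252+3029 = 10281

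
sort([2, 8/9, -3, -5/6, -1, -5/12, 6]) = [-3, -1, -5/6, -5/12, 8/9, 2, 6]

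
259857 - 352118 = -92261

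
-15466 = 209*(-74)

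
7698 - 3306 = 4392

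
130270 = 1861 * 70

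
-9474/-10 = 947 + 2/5 = 947.40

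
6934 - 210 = 6724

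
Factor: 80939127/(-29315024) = -1 * 2^(-4) * 3^1 * 19^(-1) * 241^1 * 96431^(-1) * 111949^1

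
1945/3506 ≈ 0.555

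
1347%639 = 69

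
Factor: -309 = -1*3^1*103^1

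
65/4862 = 5/374 ≈ 0.0134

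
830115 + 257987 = 1088102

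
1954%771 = 412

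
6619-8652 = -2033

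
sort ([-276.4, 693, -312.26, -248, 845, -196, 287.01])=[-312.26, -276.4, -248, -196, 287.01, 693, 845]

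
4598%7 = 6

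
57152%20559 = 16034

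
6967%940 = 387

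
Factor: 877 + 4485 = 2^1*7^1*383^1 = 5362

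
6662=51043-44381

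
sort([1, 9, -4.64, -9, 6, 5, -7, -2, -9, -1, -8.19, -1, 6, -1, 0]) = [-9, -9, -8.19, -7, -4.64, -2, -1, -1, -1, 0, 1, 5, 6, 6, 9]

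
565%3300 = 565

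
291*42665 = 12415515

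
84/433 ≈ 0.194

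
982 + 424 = 1406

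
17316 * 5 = 86580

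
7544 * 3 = 22632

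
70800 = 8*8850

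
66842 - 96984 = -30142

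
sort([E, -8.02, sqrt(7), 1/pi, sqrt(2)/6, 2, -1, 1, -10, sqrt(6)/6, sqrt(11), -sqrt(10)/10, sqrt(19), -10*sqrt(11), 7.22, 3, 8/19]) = [-10*sqrt(11), -10, -8.02, -1, -sqrt(10)/10, sqrt(2)/6, 1/pi, sqrt(6)/6, 8/19, 1, 2, sqrt(7), E, 3, sqrt(11), sqrt(19), 7.22]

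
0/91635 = 0 = 0.00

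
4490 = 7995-3505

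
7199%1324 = 579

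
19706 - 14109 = 5597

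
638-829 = -191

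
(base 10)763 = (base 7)2140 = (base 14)3c7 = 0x2fb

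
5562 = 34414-28852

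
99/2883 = 33/961 ≈ 0.0343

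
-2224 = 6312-8536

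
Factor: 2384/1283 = 2^4*149^1*1283^ (-1)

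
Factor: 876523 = 876523^1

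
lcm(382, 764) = 764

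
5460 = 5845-385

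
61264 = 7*8752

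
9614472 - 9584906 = 29566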